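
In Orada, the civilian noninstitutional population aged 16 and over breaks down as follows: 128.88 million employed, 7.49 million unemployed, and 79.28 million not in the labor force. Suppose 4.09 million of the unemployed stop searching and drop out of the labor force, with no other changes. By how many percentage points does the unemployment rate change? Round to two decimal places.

Initially, labor force = 128.88 + 7.49 = 136.37 million, so u = 7.49/136.37 = 5.49%.
After the change, unemployed and labor force both fall by 4.09 → E = 128.88, U = 3.40, labor force = 132.28 million.
New unemployment rate = 3.40 / 132.28 = 2.57%.
Change = 2.57% − 5.49% = −2.92 percentage points.

The unemployment rate changes by −2.92 percentage points.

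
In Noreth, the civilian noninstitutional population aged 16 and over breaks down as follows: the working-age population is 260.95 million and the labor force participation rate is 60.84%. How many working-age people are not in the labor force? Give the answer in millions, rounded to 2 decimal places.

Share not in the labor force = 1 − 0.6084 = 0.3916.
Not in labor force = 0.3916 × 260.95 ≈ 102.19 million.

About 102.19 million are not in the labor force.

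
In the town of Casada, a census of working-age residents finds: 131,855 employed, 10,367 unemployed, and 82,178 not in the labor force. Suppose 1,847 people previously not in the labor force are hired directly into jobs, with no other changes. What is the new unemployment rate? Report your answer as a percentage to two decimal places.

New unemployment rate ≈ 7.20%.

Initially, labor force = 131,855 + 10,367 = 142,222, so u = 10,367/142,222 = 7.29%.
After the change, employed and labor force both rise by 1,847; unemployed unchanged → E = 133,702, U = 10,367, labor force = 144,069.
New unemployment rate = 10,367 / 144,069 = 7.20%.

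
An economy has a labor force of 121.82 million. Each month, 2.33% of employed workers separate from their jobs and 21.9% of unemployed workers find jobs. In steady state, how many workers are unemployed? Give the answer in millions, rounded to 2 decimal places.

About 11.71 million are unemployed in steady state.

Steady-state unemployment rate u* = s/(s+f) = 2.33/(2.33+21.9) = 0.096162.
Unemployed = u* × labor force = 0.096162 × 121.82 ≈ 11.71 million.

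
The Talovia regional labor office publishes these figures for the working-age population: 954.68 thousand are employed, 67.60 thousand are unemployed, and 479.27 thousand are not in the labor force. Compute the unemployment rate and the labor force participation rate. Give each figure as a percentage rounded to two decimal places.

Labor force = employed + unemployed = 954.68 + 67.60 = 1,022.28 thousand.
Working-age population = 1,022.28 + 479.27 = 1,501.55 thousand.
Unemployment rate = 67.60 / 1,022.28 = 6.61%.
Labor force participation rate = 1,022.28 / 1,501.55 = 68.08%.

Unemployment rate ≈ 6.61%; labor force participation rate ≈ 68.08%.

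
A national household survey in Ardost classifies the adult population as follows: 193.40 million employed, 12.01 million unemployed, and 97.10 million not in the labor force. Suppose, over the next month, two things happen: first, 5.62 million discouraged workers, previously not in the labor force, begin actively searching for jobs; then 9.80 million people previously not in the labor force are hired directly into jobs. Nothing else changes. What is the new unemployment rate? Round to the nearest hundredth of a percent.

New unemployment rate ≈ 7.98%.

Initially, labor force = 193.40 + 12.01 = 205.41 million, so u = 12.01/205.41 = 5.85%.
After the first change, unemployed and labor force both rise by 5.62 → E = 193.40, U = 17.63, labor force = 211.03 million.
After the second change, employed and labor force both rise by 9.80; unemployed unchanged → E = 203.20, U = 17.63, labor force = 220.83 million.
New unemployment rate = 17.63 / 220.83 = 7.98%.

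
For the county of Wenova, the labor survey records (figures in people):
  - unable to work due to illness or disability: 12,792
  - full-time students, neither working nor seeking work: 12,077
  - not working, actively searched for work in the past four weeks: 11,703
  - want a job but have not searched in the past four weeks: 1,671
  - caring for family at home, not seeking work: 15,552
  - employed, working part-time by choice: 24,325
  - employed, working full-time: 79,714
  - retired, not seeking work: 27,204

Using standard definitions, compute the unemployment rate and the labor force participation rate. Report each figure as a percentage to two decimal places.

Unemployment rate ≈ 10.11%; labor force participation rate ≈ 62.55%.

Employed = 24,325 + 79,714 = 104,039.
Unemployed = 11,703.
Labor force = 104,039 + 11,703 = 115,742.
Not in labor force = 12,792 + 12,077 + 1,671 + 15,552 + 27,204 = 69,296 (those not working and not actively searching are outside the labor force — including those who want a job but have given up searching).
Civilian working-age population = 115,742 + 69,296 = 185,038.
Unemployment rate = 11,703 / 115,742 = 10.11%.
Labor force participation rate = 115,742 / 185,038 = 62.55%.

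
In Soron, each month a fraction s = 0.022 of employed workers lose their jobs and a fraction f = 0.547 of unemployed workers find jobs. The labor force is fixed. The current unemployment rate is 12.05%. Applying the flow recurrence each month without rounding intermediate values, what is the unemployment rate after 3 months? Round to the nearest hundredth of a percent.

Unemployment rate after three months ≈ 4.52%.

With a fixed labor force, u_{t+1} = u_t + s·(1−u_t) − f·u_t = u_t·(1−s−f) + s.
Here 1−s−f = 0.431 and s = 0.022.
u_1 = 0.120500 × 0.431 + 0.022 = 0.073935.
u_2 = 0.073935 × 0.431 + 0.022 = 0.053866.
u_3 = 0.053866 × 0.431 + 0.022 = 0.045216.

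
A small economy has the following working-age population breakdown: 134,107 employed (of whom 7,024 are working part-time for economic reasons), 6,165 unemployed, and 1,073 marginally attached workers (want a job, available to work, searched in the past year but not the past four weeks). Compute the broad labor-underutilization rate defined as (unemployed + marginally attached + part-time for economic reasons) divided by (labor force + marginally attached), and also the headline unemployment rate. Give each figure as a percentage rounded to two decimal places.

Labor force = 134,107 + 6,165 = 140,272.
Numerator = 6,165 + 1,073 + 7,024 = 14,262.
Denominator = 140,272 + 1,073 = 141,345.
Broad rate = 14,262 / 141,345 = 10.09%.
Headline unemployment rate = 6,165 / 140,272 = 4.40%.

Broad underutilization rate ≈ 10.09%; headline unemployment rate ≈ 4.40%.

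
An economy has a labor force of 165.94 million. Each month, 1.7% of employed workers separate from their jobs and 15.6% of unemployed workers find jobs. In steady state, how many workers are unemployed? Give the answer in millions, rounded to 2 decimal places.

Steady-state unemployment rate u* = s/(s+f) = 1.7/(1.7+15.6) = 0.098266.
Unemployed = u* × labor force = 0.098266 × 165.94 ≈ 16.31 million.

About 16.31 million are unemployed in steady state.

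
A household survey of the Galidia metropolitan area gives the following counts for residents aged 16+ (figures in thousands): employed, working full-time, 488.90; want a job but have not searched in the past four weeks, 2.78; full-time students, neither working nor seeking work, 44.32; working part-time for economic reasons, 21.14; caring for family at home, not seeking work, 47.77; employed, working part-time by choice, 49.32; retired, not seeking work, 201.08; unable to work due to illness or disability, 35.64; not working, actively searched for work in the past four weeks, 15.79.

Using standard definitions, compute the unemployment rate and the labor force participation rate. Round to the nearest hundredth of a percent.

Unemployment rate ≈ 2.75%; labor force participation rate ≈ 63.43%.

Employed = 488.90 + 21.14 + 49.32 = 559.36 thousand (anyone who worked, including part-time for economic reasons, counts as employed).
Unemployed = 15.79 thousand.
Labor force = 559.36 + 15.79 = 575.15 thousand.
Not in labor force = 2.78 + 44.32 + 47.77 + 201.08 + 35.64 = 331.59 thousand (those not working and not actively searching are outside the labor force — including those who want a job but have given up searching).
Civilian working-age population = 575.15 + 331.59 = 906.74 thousand.
Unemployment rate = 15.79 / 575.15 = 2.75%.
Labor force participation rate = 575.15 / 906.74 = 63.43%.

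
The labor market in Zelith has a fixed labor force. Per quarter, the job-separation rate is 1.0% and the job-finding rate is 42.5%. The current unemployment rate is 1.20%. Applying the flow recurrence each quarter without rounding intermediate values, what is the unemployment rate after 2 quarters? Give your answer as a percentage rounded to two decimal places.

With a fixed labor force, u_{t+1} = u_t + s·(1−u_t) − f·u_t = u_t·(1−s−f) + s.
Here 1−s−f = 0.565 and s = 0.010.
u_1 = 0.012000 × 0.565 + 0.010 = 0.016780.
u_2 = 0.016780 × 0.565 + 0.010 = 0.019481.

Unemployment rate after two quarters ≈ 1.95%.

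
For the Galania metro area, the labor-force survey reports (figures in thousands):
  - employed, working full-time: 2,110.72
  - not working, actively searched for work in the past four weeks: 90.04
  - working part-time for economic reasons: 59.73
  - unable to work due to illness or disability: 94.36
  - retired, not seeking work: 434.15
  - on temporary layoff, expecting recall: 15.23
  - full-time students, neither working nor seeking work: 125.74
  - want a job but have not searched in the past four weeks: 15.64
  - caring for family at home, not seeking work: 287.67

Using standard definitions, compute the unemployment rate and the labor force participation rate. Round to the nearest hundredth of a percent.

Employed = 2,110.72 + 59.73 = 2,170.45 thousand (anyone who worked, including part-time for economic reasons, counts as employed).
Unemployed = 90.04 + 15.23 = 105.27 thousand (jobless and actively searching, or on temporary layoff).
Labor force = 2,170.45 + 105.27 = 2,275.72 thousand.
Not in labor force = 94.36 + 434.15 + 125.74 + 15.64 + 287.67 = 957.56 thousand (those not working and not actively searching are outside the labor force — including those who want a job but have given up searching).
Civilian working-age population = 2,275.72 + 957.56 = 3,233.28 thousand.
Unemployment rate = 105.27 / 2,275.72 = 4.63%.
Labor force participation rate = 2,275.72 / 3,233.28 = 70.38%.

Unemployment rate ≈ 4.63%; labor force participation rate ≈ 70.38%.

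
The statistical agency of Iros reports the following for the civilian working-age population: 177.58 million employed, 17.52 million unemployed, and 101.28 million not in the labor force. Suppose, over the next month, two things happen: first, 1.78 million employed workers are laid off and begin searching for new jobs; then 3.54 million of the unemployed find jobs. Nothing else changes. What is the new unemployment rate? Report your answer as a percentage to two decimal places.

New unemployment rate ≈ 8.08%.

Initially, labor force = 177.58 + 17.52 = 195.10 million, so u = 17.52/195.10 = 8.98%.
After the first change, employed falls and unemployed rises by 1.78; labor force unchanged → E = 175.80, U = 19.30, labor force = 195.10 million.
After the second change, unemployed falls and employed rises by 3.54; labor force unchanged → E = 179.34, U = 15.76, labor force = 195.10 million.
New unemployment rate = 15.76 / 195.10 = 8.08%.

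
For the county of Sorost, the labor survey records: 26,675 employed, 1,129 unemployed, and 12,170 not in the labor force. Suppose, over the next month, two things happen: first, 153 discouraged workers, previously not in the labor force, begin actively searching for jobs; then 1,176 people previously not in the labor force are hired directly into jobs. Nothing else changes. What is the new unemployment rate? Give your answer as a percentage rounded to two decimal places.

New unemployment rate ≈ 4.40%.

Initially, labor force = 26,675 + 1,129 = 27,804, so u = 1,129/27,804 = 4.06%.
After the first change, unemployed and labor force both rise by 153 → E = 26,675, U = 1,282, labor force = 27,957.
After the second change, employed and labor force both rise by 1,176; unemployed unchanged → E = 27,851, U = 1,282, labor force = 29,133.
New unemployment rate = 1,282 / 29,133 = 4.40%.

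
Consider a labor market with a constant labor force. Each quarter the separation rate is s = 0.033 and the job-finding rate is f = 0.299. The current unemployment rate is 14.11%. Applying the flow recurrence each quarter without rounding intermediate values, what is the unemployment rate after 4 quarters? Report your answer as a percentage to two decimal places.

With a fixed labor force, u_{t+1} = u_t + s·(1−u_t) − f·u_t = u_t·(1−s−f) + s.
Here 1−s−f = 0.668 and s = 0.033.
u_1 = 0.141100 × 0.668 + 0.033 = 0.127255.
u_2 = 0.127255 × 0.668 + 0.033 = 0.118006.
u_3 = 0.118006 × 0.668 + 0.033 = 0.111828.
u_4 = 0.111828 × 0.668 + 0.033 = 0.107701.

Unemployment rate after four quarters ≈ 10.77%.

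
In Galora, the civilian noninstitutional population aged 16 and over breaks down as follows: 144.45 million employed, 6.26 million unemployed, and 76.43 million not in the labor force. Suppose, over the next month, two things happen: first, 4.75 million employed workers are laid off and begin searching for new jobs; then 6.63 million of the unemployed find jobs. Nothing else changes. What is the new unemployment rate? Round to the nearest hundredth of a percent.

Initially, labor force = 144.45 + 6.26 = 150.71 million, so u = 6.26/150.71 = 4.15%.
After the first change, employed falls and unemployed rises by 4.75; labor force unchanged → E = 139.70, U = 11.01, labor force = 150.71 million.
After the second change, unemployed falls and employed rises by 6.63; labor force unchanged → E = 146.33, U = 4.38, labor force = 150.71 million.
New unemployment rate = 4.38 / 150.71 = 2.91%.

New unemployment rate ≈ 2.91%.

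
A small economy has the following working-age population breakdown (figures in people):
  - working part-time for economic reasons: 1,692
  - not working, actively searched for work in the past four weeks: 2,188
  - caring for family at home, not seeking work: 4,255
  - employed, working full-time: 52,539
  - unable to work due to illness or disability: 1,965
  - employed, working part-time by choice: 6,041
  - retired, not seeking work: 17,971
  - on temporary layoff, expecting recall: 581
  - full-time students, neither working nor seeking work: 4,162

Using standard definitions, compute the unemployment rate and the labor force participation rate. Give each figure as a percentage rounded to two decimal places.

Unemployment rate ≈ 4.39%; labor force participation rate ≈ 68.98%.

Employed = 1,692 + 52,539 + 6,041 = 60,272 (anyone who worked, including part-time for economic reasons, counts as employed).
Unemployed = 2,188 + 581 = 2,769 (jobless and actively searching, or on temporary layoff).
Labor force = 60,272 + 2,769 = 63,041.
Not in labor force = 4,255 + 1,965 + 17,971 + 4,162 = 28,353 (those not working and not actively searching are outside the labor force).
Civilian working-age population = 63,041 + 28,353 = 91,394.
Unemployment rate = 2,769 / 63,041 = 4.39%.
Labor force participation rate = 63,041 / 91,394 = 68.98%.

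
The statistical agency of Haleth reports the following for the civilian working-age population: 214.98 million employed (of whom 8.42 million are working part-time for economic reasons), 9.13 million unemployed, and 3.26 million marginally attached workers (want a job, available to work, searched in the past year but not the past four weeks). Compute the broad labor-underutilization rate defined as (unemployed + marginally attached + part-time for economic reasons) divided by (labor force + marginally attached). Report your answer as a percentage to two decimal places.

Labor force = 214.98 + 9.13 = 224.11 million.
Numerator = 9.13 + 3.26 + 8.42 = 20.81 million.
Denominator = 224.11 + 3.26 = 227.37 million.
Broad rate = 20.81 / 227.37 = 9.15%.

Broad underutilization rate ≈ 9.15%.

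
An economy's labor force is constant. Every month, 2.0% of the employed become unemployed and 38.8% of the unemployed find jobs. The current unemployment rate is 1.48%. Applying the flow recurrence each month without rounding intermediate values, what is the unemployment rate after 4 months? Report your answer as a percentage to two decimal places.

With a fixed labor force, u_{t+1} = u_t + s·(1−u_t) − f·u_t = u_t·(1−s−f) + s.
Here 1−s−f = 0.592 and s = 0.020.
u_1 = 0.014800 × 0.592 + 0.020 = 0.028762.
u_2 = 0.028762 × 0.592 + 0.020 = 0.037027.
u_3 = 0.037027 × 0.592 + 0.020 = 0.041920.
u_4 = 0.041920 × 0.592 + 0.020 = 0.044817.

Unemployment rate after four months ≈ 4.48%.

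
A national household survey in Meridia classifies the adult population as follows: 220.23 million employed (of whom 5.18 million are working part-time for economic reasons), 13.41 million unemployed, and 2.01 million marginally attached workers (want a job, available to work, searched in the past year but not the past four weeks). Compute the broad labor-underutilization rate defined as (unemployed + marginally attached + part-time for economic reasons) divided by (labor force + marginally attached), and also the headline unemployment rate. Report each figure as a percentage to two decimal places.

Broad underutilization rate ≈ 8.74%; headline unemployment rate ≈ 5.74%.

Labor force = 220.23 + 13.41 = 233.64 million.
Numerator = 13.41 + 2.01 + 5.18 = 20.60 million.
Denominator = 233.64 + 2.01 = 235.65 million.
Broad rate = 20.60 / 235.65 = 8.74%.
Headline unemployment rate = 13.41 / 233.64 = 5.74%.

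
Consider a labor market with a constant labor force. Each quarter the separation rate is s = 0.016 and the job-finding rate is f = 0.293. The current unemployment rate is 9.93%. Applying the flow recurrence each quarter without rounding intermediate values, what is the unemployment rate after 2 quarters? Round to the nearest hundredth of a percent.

Unemployment rate after two quarters ≈ 7.45%.

With a fixed labor force, u_{t+1} = u_t + s·(1−u_t) − f·u_t = u_t·(1−s−f) + s.
Here 1−s−f = 0.691 and s = 0.016.
u_1 = 0.099300 × 0.691 + 0.016 = 0.084616.
u_2 = 0.084616 × 0.691 + 0.016 = 0.074470.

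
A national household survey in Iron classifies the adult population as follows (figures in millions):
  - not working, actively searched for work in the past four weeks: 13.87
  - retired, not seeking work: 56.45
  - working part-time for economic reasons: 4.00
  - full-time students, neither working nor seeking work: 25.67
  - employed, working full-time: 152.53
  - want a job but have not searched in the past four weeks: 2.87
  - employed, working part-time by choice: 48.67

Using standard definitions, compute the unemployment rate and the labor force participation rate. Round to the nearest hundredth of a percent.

Unemployment rate ≈ 6.33%; labor force participation rate ≈ 72.05%.

Employed = 4.00 + 152.53 + 48.67 = 205.20 million (anyone who worked, including part-time for economic reasons, counts as employed).
Unemployed = 13.87 million.
Labor force = 205.20 + 13.87 = 219.07 million.
Not in labor force = 56.45 + 25.67 + 2.87 = 84.99 million (those not working and not actively searching are outside the labor force — including those who want a job but have given up searching).
Civilian working-age population = 219.07 + 84.99 = 304.06 million.
Unemployment rate = 13.87 / 219.07 = 6.33%.
Labor force participation rate = 219.07 / 304.06 = 72.05%.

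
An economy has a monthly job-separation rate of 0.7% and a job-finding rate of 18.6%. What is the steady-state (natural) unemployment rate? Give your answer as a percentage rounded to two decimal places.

Steady-state unemployment rate ≈ 3.63%.

At steady state the flows balance: s·E = f·U, so U/(E+U) = s/(s+f).
u* = 0.7 / (0.7 + 18.6) = 0.7 / 19.30 = 3.63%.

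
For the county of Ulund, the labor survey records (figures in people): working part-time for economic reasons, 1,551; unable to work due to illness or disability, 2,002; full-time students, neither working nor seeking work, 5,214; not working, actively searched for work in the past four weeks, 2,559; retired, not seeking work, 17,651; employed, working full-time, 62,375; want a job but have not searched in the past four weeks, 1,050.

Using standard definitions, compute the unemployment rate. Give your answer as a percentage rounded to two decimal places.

Employed = 1,551 + 62,375 = 63,926 (anyone who worked, including part-time for economic reasons, counts as employed).
Unemployed = 2,559.
Labor force = 63,926 + 2,559 = 66,485.
Unemployment rate = 2,559 / 66,485 = 3.85%.

Unemployment rate ≈ 3.85%.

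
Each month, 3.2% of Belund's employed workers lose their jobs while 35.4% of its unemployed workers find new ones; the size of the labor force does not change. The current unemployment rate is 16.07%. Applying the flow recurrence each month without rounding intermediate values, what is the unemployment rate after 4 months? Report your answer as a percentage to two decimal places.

Unemployment rate after four months ≈ 9.40%.

With a fixed labor force, u_{t+1} = u_t + s·(1−u_t) − f·u_t = u_t·(1−s−f) + s.
Here 1−s−f = 0.614 and s = 0.032.
u_1 = 0.160700 × 0.614 + 0.032 = 0.130670.
u_2 = 0.130670 × 0.614 + 0.032 = 0.112231.
u_3 = 0.112231 × 0.614 + 0.032 = 0.100910.
u_4 = 0.100910 × 0.614 + 0.032 = 0.093959.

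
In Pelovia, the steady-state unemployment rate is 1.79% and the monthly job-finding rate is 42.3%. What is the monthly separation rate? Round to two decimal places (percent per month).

From u* = s/(s+f): s = u·f/(1−u).
s = 0.0179 × 42.3 / (1 − 0.0179) = 0.7572 / 0.9821 ≈ 0.77% per month.

Separation rate ≈ 0.77% per month.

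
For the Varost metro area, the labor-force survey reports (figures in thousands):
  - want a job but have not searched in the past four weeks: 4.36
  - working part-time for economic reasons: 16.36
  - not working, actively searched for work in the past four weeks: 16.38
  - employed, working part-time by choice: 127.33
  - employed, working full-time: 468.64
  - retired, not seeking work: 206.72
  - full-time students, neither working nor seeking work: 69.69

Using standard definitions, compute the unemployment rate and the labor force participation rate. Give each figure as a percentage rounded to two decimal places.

Unemployment rate ≈ 2.61%; labor force participation rate ≈ 69.13%.

Employed = 16.36 + 127.33 + 468.64 = 612.33 thousand (anyone who worked, including part-time for economic reasons, counts as employed).
Unemployed = 16.38 thousand.
Labor force = 612.33 + 16.38 = 628.71 thousand.
Not in labor force = 4.36 + 206.72 + 69.69 = 280.77 thousand (those not working and not actively searching are outside the labor force — including those who want a job but have given up searching).
Civilian working-age population = 628.71 + 280.77 = 909.48 thousand.
Unemployment rate = 16.38 / 628.71 = 2.61%.
Labor force participation rate = 628.71 / 909.48 = 69.13%.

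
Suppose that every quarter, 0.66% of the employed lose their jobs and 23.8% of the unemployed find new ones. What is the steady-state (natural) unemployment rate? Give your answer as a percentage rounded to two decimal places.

At steady state the flows balance: s·E = f·U, so U/(E+U) = s/(s+f).
u* = 0.66 / (0.66 + 23.8) = 0.66 / 24.46 = 2.70%.

Steady-state unemployment rate ≈ 2.70%.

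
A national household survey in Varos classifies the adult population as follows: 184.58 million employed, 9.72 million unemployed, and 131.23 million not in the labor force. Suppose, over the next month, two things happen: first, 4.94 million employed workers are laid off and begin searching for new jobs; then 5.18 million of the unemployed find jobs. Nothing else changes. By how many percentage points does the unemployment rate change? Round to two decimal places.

Initially, labor force = 184.58 + 9.72 = 194.30 million, so u = 9.72/194.30 = 5.00%.
After the first change, employed falls and unemployed rises by 4.94; labor force unchanged → E = 179.64, U = 14.66, labor force = 194.30 million.
After the second change, unemployed falls and employed rises by 5.18; labor force unchanged → E = 184.82, U = 9.48, labor force = 194.30 million.
New unemployment rate = 9.48 / 194.30 = 4.88%.
Change = 4.88% − 5.00% = −0.12 percentage points.

The unemployment rate changes by −0.12 percentage points.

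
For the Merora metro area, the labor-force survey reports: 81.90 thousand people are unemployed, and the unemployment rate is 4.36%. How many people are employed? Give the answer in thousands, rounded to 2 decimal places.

About 1,796.54 thousand are employed.

Labor force = U / u = 81.90 / 0.0436 ≈ 1,878.44 thousand.
Employed = labor force − unemployed = 1,878.44 − 81.90 = 1,796.54 thousand.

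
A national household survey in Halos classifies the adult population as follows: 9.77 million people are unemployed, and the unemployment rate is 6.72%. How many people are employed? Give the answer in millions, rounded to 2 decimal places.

Labor force = U / u = 9.77 / 0.0672 ≈ 145.39 million.
Employed = labor force − unemployed = 145.39 − 9.77 = 135.62 million.

About 135.62 million are employed.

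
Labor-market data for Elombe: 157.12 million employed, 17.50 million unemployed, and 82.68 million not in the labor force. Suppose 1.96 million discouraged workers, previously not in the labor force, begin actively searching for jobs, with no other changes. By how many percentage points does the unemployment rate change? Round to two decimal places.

Initially, labor force = 157.12 + 17.50 = 174.62 million, so u = 17.50/174.62 = 10.02%.
After the change, unemployed and labor force both rise by 1.96 → E = 157.12, U = 19.46, labor force = 176.58 million.
New unemployment rate = 19.46 / 176.58 = 11.02%.
Change = 11.02% − 10.02% = +1.00 percentage points.

The unemployment rate changes by +1.00 percentage points.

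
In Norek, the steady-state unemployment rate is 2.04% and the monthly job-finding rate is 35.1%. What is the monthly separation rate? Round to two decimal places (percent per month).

Separation rate ≈ 0.73% per month.

From u* = s/(s+f): s = u·f/(1−u).
s = 0.0204 × 35.1 / (1 − 0.0204) = 0.7160 / 0.9796 ≈ 0.73% per month.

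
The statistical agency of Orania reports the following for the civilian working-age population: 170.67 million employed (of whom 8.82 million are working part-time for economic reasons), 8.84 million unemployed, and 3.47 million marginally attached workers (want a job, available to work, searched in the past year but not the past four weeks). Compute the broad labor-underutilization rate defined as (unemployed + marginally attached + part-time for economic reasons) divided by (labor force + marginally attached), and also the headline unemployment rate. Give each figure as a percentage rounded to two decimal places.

Broad underutilization rate ≈ 11.55%; headline unemployment rate ≈ 4.92%.

Labor force = 170.67 + 8.84 = 179.51 million.
Numerator = 8.84 + 3.47 + 8.82 = 21.13 million.
Denominator = 179.51 + 3.47 = 182.98 million.
Broad rate = 21.13 / 182.98 = 11.55%.
Headline unemployment rate = 8.84 / 179.51 = 4.92%.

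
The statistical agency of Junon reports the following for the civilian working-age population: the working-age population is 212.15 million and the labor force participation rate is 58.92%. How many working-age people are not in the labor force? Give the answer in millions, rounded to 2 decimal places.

About 87.15 million are not in the labor force.

Share not in the labor force = 1 − 0.5892 = 0.4108.
Not in labor force = 0.4108 × 212.15 ≈ 87.15 million.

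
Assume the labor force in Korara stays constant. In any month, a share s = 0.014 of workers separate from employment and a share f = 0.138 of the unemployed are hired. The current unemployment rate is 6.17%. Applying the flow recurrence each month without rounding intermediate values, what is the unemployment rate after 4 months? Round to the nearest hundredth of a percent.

With a fixed labor force, u_{t+1} = u_t + s·(1−u_t) − f·u_t = u_t·(1−s−f) + s.
Here 1−s−f = 0.848 and s = 0.014.
u_1 = 0.061700 × 0.848 + 0.014 = 0.066322.
u_2 = 0.066322 × 0.848 + 0.014 = 0.070241.
u_3 = 0.070241 × 0.848 + 0.014 = 0.073564.
u_4 = 0.073564 × 0.848 + 0.014 = 0.076382.

Unemployment rate after four months ≈ 7.64%.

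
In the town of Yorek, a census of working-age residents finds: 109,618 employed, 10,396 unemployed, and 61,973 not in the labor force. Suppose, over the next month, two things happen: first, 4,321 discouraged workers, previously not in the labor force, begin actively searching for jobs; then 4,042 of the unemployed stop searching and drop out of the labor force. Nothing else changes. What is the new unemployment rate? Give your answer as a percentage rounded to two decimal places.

Initially, labor force = 109,618 + 10,396 = 120,014, so u = 10,396/120,014 = 8.66%.
After the first change, unemployed and labor force both rise by 4,321 → E = 109,618, U = 14,717, labor force = 124,335.
After the second change, unemployed and labor force both fall by 4,042 → E = 109,618, U = 10,675, labor force = 120,293.
New unemployment rate = 10,675 / 120,293 = 8.87%.

New unemployment rate ≈ 8.87%.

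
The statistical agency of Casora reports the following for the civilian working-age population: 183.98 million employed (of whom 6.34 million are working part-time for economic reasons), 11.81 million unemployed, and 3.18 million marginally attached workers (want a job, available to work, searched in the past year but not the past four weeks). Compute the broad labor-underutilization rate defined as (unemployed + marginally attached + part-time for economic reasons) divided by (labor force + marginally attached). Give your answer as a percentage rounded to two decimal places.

Broad underutilization rate ≈ 10.72%.

Labor force = 183.98 + 11.81 = 195.79 million.
Numerator = 11.81 + 3.18 + 6.34 = 21.33 million.
Denominator = 195.79 + 3.18 = 198.97 million.
Broad rate = 21.33 / 198.97 = 10.72%.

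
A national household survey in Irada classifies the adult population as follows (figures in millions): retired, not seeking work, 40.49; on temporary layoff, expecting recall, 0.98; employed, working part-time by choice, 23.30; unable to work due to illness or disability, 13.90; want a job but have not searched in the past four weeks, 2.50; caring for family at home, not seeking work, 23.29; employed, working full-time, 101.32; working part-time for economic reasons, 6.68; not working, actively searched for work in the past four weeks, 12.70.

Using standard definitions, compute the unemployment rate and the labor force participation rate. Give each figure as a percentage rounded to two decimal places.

Unemployment rate ≈ 9.44%; labor force participation rate ≈ 64.39%.

Employed = 23.30 + 101.32 + 6.68 = 131.30 million (anyone who worked, including part-time for economic reasons, counts as employed).
Unemployed = 0.98 + 12.70 = 13.68 million (jobless and actively searching, or on temporary layoff).
Labor force = 131.30 + 13.68 = 144.98 million.
Not in labor force = 40.49 + 13.90 + 2.50 + 23.29 = 80.18 million (those not working and not actively searching are outside the labor force — including those who want a job but have given up searching).
Civilian working-age population = 144.98 + 80.18 = 225.16 million.
Unemployment rate = 13.68 / 144.98 = 9.44%.
Labor force participation rate = 144.98 / 225.16 = 64.39%.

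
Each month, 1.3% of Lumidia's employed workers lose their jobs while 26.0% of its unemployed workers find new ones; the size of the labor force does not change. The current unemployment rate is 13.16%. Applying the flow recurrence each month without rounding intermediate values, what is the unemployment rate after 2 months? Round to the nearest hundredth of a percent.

With a fixed labor force, u_{t+1} = u_t + s·(1−u_t) − f·u_t = u_t·(1−s−f) + s.
Here 1−s−f = 0.727 and s = 0.013.
u_1 = 0.131600 × 0.727 + 0.013 = 0.108673.
u_2 = 0.108673 × 0.727 + 0.013 = 0.092005.

Unemployment rate after two months ≈ 9.20%.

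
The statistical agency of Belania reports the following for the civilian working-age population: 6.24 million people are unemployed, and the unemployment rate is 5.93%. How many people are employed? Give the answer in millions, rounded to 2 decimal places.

About 98.99 million are employed.

Labor force = U / u = 6.24 / 0.0593 ≈ 105.23 million.
Employed = labor force − unemployed = 105.23 − 6.24 = 98.99 million.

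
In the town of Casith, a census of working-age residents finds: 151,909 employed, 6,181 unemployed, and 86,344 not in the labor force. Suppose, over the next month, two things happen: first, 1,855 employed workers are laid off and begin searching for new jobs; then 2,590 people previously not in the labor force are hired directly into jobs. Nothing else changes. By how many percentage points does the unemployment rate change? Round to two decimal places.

Initially, labor force = 151,909 + 6,181 = 158,090, so u = 6,181/158,090 = 3.91%.
After the first change, employed falls and unemployed rises by 1,855; labor force unchanged → E = 150,054, U = 8,036, labor force = 158,090.
After the second change, employed and labor force both rise by 2,590; unemployed unchanged → E = 152,644, U = 8,036, labor force = 160,680.
New unemployment rate = 8,036 / 160,680 = 5.00%.
Change = 5.00% − 3.91% = +1.09 percentage points.

The unemployment rate changes by +1.09 percentage points.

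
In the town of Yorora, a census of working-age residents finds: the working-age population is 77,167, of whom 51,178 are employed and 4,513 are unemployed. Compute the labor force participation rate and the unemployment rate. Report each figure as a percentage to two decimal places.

Labor force participation rate ≈ 72.17%; unemployment rate ≈ 8.10%.

Labor force = employed + unemployed = 51,178 + 4,513 = 55,691.
Unemployment rate = 4,513 / 55,691 = 8.10%.
Labor force participation rate = 55,691 / 77,167 = 72.17%.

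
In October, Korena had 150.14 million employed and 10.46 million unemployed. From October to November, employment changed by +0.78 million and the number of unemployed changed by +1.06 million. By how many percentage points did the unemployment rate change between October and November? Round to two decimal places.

October: labor force = 150.14 + 10.46 = 160.60; u = 10.46/160.60 = 6.51%.
November: labor force = 150.92 + 11.52 = 162.44; u = 11.52/162.44 = 7.09%.
Change = 7.09% − 6.51% = +0.58 pp.

The unemployment rate changed by +0.58 percentage points.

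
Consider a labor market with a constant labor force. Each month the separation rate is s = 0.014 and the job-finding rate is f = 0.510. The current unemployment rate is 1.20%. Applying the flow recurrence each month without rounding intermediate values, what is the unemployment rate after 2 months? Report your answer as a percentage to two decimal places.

With a fixed labor force, u_{t+1} = u_t + s·(1−u_t) − f·u_t = u_t·(1−s−f) + s.
Here 1−s−f = 0.476 and s = 0.014.
u_1 = 0.012000 × 0.476 + 0.014 = 0.019712.
u_2 = 0.019712 × 0.476 + 0.014 = 0.023383.

Unemployment rate after two months ≈ 2.34%.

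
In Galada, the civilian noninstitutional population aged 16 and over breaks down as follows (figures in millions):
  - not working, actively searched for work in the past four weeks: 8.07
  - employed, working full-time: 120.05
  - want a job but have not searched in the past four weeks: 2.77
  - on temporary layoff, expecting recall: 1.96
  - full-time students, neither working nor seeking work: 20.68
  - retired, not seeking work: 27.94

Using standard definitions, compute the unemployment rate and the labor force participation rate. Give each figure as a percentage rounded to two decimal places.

Unemployment rate ≈ 7.71%; labor force participation rate ≈ 71.68%.

Employed = 120.05 million.
Unemployed = 8.07 + 1.96 = 10.03 million (jobless and actively searching, or on temporary layoff).
Labor force = 120.05 + 10.03 = 130.08 million.
Not in labor force = 2.77 + 20.68 + 27.94 = 51.39 million (those not working and not actively searching are outside the labor force — including those who want a job but have given up searching).
Civilian working-age population = 130.08 + 51.39 = 181.47 million.
Unemployment rate = 10.03 / 130.08 = 7.71%.
Labor force participation rate = 130.08 / 181.47 = 71.68%.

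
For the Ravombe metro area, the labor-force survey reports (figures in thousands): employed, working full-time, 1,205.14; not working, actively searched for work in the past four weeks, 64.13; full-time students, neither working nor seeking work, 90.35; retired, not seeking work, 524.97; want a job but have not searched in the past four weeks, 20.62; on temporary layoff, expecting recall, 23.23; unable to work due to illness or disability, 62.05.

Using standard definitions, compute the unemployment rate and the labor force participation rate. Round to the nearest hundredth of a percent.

Employed = 1,205.14 thousand.
Unemployed = 64.13 + 23.23 = 87.36 thousand (jobless and actively searching, or on temporary layoff).
Labor force = 1,205.14 + 87.36 = 1,292.50 thousand.
Not in labor force = 90.35 + 524.97 + 20.62 + 62.05 = 697.99 thousand (those not working and not actively searching are outside the labor force — including those who want a job but have given up searching).
Civilian working-age population = 1,292.50 + 697.99 = 1,990.49 thousand.
Unemployment rate = 87.36 / 1,292.50 = 6.76%.
Labor force participation rate = 1,292.50 / 1,990.49 = 64.93%.

Unemployment rate ≈ 6.76%; labor force participation rate ≈ 64.93%.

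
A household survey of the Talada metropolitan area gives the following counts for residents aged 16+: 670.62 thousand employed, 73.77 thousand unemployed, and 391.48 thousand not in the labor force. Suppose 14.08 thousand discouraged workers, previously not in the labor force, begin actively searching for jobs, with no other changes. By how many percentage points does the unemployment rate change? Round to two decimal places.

Initially, labor force = 670.62 + 73.77 = 744.39 thousand, so u = 73.77/744.39 = 9.91%.
After the change, unemployed and labor force both rise by 14.08 → E = 670.62, U = 87.85, labor force = 758.47 thousand.
New unemployment rate = 87.85 / 758.47 = 11.58%.
Change = 11.58% − 9.91% = +1.67 percentage points.

The unemployment rate changes by +1.67 percentage points.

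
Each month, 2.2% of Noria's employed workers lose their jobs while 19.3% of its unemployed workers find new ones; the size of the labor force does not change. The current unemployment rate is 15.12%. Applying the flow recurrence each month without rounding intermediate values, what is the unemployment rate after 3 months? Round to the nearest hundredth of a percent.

With a fixed labor force, u_{t+1} = u_t + s·(1−u_t) − f·u_t = u_t·(1−s−f) + s.
Here 1−s−f = 0.785 and s = 0.022.
u_1 = 0.151200 × 0.785 + 0.022 = 0.140692.
u_2 = 0.140692 × 0.785 + 0.022 = 0.132443.
u_3 = 0.132443 × 0.785 + 0.022 = 0.125968.

Unemployment rate after three months ≈ 12.60%.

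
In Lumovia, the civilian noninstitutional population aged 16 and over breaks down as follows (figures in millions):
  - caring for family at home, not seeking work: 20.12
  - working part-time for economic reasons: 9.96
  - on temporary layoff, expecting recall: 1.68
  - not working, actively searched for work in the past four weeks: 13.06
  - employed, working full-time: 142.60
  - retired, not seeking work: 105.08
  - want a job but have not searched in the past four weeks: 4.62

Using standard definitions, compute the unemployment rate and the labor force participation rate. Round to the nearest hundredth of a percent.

Unemployment rate ≈ 8.81%; labor force participation rate ≈ 56.31%.

Employed = 9.96 + 142.60 = 152.56 million (anyone who worked, including part-time for economic reasons, counts as employed).
Unemployed = 1.68 + 13.06 = 14.74 million (jobless and actively searching, or on temporary layoff).
Labor force = 152.56 + 14.74 = 167.30 million.
Not in labor force = 20.12 + 105.08 + 4.62 = 129.82 million (those not working and not actively searching are outside the labor force — including those who want a job but have given up searching).
Civilian working-age population = 167.30 + 129.82 = 297.12 million.
Unemployment rate = 14.74 / 167.30 = 8.81%.
Labor force participation rate = 167.30 / 297.12 = 56.31%.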